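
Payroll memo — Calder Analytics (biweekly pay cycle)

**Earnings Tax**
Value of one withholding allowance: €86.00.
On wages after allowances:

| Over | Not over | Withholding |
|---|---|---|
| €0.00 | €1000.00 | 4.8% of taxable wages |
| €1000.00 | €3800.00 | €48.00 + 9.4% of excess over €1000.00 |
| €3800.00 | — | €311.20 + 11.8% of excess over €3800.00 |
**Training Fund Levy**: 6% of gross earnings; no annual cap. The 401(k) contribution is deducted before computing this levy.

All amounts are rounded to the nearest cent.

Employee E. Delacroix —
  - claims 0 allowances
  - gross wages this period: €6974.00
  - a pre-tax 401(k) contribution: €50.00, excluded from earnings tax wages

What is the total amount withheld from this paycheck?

€1095.27

Earnings Tax: taxable = €6974.00 − €50.00 = €6924.00
  €311.20 + 11.8% × (€6924.00 − €3800.00) = €311.20 + 11.8% × €3124.00 = €679.83
Training Fund Levy: 6% × €6924.00 = €415.44
Total: €679.83 + €415.44 = €1095.27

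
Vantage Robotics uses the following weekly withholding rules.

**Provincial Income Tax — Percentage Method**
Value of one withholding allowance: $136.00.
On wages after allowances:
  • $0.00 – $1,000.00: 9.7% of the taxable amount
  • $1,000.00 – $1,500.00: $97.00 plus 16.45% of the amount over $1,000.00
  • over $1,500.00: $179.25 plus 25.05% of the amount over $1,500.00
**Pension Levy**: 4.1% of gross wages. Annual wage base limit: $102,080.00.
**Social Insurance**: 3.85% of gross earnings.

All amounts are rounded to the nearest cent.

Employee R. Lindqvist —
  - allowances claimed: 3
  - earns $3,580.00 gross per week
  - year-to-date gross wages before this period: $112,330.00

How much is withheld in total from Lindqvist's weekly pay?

$735.92

Provincial Income Tax: taxable = $3,580.00 − 3×$136.00 = $3,172.00
  $179.25 + 25.05% × ($3,172.00 − $1,500.00) = $179.25 + 25.05% × $1,672.00 = $598.09
Pension Levy: YTD $112,330.00 ≥ cap $102,080.00 → $0.00
Social Insurance: 3.85% × $3,580.00 = $137.83
Total: $598.09 + $0.00 + $137.83 = $735.92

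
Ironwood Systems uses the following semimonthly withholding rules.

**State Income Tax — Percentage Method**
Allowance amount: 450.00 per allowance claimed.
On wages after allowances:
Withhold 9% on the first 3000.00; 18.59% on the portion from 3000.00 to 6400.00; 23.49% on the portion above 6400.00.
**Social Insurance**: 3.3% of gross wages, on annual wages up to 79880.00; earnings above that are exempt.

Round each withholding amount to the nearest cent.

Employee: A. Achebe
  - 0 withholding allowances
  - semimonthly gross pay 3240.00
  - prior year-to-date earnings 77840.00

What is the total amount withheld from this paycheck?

381.94

State Income Tax: taxable = 3240.00
  270.00 + 18.59% × (3240.00 − 3000.00) = 270.00 + 18.59% × 240.00 = 314.62
Social Insurance: cap 79880.00 − YTD 77840.00 = 2040.00 subject; 3.3% × 2040.00 = 67.32
Total: 314.62 + 67.32 = 381.94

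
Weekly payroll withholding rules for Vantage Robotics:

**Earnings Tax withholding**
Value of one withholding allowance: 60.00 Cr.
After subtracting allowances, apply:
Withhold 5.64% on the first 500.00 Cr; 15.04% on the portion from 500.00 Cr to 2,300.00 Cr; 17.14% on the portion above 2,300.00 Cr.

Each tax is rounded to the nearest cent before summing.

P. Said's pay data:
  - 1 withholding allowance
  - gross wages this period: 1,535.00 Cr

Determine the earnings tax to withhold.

174.84 Cr

Earnings Tax: taxable = 1,535.00 Cr − 1×60.00 Cr = 1,475.00 Cr
  28.20 Cr + 15.04% × (1,475.00 Cr − 500.00 Cr) = 28.20 Cr + 15.04% × 975.00 Cr = 174.84 Cr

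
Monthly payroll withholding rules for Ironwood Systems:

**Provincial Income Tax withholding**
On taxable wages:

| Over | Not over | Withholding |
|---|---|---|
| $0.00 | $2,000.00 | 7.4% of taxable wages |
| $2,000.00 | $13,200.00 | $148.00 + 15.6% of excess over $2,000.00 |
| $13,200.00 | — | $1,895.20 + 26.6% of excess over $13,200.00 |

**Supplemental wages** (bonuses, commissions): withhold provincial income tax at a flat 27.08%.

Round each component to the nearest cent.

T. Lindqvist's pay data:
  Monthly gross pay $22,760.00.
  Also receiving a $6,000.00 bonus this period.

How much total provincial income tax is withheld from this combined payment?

$6,062.96

Provincial Income Tax: taxable = $22,760.00
  $1,895.20 + 26.6% × ($22,760.00 − $13,200.00) = $1,895.20 + 26.6% × $9,560.00 = $4,438.16
Supplemental (27.08% flat on bonus): 27.08% × $6,000.00 = $1,624.80
Total provincial income tax: $4,438.16 + $1,624.80 = $6,062.96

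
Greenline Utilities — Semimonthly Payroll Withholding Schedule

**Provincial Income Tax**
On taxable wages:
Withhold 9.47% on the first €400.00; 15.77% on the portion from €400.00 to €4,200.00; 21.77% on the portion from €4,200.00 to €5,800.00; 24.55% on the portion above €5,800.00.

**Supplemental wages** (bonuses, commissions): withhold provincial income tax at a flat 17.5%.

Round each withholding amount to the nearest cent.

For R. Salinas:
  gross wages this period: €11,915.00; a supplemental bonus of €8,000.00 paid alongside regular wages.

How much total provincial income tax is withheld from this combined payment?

Provincial Income Tax: taxable = €11,915.00
  €985.46 + 24.55% × (€11,915.00 − €5,800.00) = €985.46 + 24.55% × €6,115.00 = €2,486.69
Supplemental (17.5% flat on bonus): 17.5% × €8,000.00 = €1,400.00
Total provincial income tax: €2,486.69 + €1,400.00 = €3,886.69

€3,886.69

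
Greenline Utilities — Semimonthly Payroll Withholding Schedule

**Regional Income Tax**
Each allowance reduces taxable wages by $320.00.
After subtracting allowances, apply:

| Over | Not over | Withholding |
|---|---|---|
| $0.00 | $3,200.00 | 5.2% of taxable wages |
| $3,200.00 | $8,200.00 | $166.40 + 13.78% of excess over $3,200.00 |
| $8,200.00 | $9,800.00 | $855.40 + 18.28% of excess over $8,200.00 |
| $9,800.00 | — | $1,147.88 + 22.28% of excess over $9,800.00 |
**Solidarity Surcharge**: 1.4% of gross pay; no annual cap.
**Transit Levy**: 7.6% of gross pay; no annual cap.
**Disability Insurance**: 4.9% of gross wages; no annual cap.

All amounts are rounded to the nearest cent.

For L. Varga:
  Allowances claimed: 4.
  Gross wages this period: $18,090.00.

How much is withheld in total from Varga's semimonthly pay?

$5,224.22

Regional Income Tax: taxable = $18,090.00 − 4×$320.00 = $16,810.00
  $1,147.88 + 22.28% × ($16,810.00 − $9,800.00) = $1,147.88 + 22.28% × $7,010.00 = $2,709.71
Solidarity Surcharge: 1.4% × $18,090.00 = $253.26
Transit Levy: 7.6% × $18,090.00 = $1,374.84
Disability Insurance: 4.9% × $18,090.00 = $886.41
Total: $2,709.71 + $253.26 + $1,374.84 + $886.41 = $5,224.22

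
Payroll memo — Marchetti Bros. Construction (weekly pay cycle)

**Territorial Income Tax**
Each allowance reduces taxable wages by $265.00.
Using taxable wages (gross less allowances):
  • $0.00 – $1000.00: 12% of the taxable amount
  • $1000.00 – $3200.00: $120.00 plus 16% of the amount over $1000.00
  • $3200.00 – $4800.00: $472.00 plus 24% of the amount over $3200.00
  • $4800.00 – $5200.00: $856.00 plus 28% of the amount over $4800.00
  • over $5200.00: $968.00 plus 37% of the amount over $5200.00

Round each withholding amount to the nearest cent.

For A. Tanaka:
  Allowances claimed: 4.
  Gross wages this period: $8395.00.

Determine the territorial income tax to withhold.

$1757.95

Territorial Income Tax: taxable = $8395.00 − 4×$265.00 = $7335.00
  $968.00 + 37% × ($7335.00 − $5200.00) = $968.00 + 37% × $2135.00 = $1757.95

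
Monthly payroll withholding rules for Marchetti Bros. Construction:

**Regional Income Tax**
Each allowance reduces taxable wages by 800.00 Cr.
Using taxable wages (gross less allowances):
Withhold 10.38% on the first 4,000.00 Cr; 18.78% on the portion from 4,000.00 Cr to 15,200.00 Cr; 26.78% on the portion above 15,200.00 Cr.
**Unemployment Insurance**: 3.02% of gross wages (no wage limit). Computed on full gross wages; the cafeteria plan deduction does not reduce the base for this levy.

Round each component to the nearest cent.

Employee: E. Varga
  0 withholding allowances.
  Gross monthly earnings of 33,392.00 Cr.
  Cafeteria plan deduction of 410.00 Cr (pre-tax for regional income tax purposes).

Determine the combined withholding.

8,289.02 Cr

Regional Income Tax: taxable = 33,392.00 Cr − 410.00 Cr = 32,982.00 Cr
  2,518.56 Cr + 26.78% × (32,982.00 Cr − 15,200.00 Cr) = 2,518.56 Cr + 26.78% × 17,782.00 Cr = 7,280.58 Cr
Unemployment Insurance: 3.02% × 33,392.00 Cr = 1,008.44 Cr
Total: 7,280.58 Cr + 1,008.44 Cr = 8,289.02 Cr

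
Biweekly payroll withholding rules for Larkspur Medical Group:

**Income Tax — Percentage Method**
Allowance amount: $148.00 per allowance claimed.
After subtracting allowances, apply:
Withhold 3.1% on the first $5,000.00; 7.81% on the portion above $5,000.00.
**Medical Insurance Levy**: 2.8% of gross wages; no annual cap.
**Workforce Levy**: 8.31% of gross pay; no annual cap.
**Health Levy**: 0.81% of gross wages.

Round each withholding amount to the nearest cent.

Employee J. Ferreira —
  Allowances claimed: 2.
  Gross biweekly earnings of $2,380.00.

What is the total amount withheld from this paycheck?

Income Tax: taxable = $2,380.00 − 2×$148.00 = $2,084.00
  3.1% × $2,084.00 = $64.60
Medical Insurance Levy: 2.8% × $2,380.00 = $66.64
Workforce Levy: 8.31% × $2,380.00 = $197.78
Health Levy: 0.81% × $2,380.00 = $19.28
Total: $64.60 + $66.64 + $197.78 + $19.28 = $348.30

$348.30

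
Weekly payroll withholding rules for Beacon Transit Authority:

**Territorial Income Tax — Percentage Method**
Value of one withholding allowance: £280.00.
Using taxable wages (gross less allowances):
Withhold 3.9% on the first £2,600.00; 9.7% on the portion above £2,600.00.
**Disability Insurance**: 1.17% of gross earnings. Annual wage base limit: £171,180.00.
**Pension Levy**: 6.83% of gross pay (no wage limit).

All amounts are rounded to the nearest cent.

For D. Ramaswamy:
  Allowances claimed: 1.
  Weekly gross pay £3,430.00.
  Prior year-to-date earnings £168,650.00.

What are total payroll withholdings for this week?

Territorial Income Tax: taxable = £3,430.00 − 1×£280.00 = £3,150.00
  £101.40 + 9.7% × (£3,150.00 − £2,600.00) = £101.40 + 9.7% × £550.00 = £154.75
Disability Insurance: cap £171,180.00 − YTD £168,650.00 = £2,530.00 subject; 1.17% × £2,530.00 = £29.60
Pension Levy: 6.83% × £3,430.00 = £234.27
Total: £154.75 + £29.60 + £234.27 = £418.62

£418.62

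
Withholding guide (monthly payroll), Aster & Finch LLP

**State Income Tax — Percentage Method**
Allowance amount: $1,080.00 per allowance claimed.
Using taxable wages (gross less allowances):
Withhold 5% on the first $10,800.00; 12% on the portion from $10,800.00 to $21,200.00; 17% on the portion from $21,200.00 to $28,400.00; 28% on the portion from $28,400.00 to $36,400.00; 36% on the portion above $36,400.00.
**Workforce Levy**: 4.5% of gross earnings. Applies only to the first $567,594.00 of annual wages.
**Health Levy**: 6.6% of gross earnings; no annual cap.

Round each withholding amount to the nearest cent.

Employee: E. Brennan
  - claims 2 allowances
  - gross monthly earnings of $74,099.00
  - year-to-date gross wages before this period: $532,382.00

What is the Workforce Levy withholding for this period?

Workforce Levy: cap $567,594.00 − YTD $532,382.00 = $35,212.00 subject; 4.5% × $35,212.00 = $1,584.54

$1,584.54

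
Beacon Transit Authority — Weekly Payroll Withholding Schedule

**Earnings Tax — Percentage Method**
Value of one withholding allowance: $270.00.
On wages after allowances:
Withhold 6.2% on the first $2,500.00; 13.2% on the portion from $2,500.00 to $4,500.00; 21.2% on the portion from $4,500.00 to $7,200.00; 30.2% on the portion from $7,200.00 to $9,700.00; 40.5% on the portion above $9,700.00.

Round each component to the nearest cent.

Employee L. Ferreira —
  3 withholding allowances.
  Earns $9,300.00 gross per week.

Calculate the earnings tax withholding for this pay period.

Earnings Tax: taxable = $9,300.00 − 3×$270.00 = $8,490.00
  $991.40 + 30.2% × ($8,490.00 − $7,200.00) = $991.40 + 30.2% × $1,290.00 = $1,380.98

$1,380.98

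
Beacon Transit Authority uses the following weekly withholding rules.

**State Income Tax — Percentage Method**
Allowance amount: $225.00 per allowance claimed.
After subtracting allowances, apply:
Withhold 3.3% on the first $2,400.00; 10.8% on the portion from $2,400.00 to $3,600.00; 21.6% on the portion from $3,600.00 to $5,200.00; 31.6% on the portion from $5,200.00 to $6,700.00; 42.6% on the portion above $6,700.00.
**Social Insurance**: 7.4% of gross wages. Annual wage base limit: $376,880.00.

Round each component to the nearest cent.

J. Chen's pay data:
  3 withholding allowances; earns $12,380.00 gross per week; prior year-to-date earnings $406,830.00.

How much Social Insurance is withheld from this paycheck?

$0.00

Social Insurance: YTD $406,830.00 ≥ cap $376,880.00 → $0.00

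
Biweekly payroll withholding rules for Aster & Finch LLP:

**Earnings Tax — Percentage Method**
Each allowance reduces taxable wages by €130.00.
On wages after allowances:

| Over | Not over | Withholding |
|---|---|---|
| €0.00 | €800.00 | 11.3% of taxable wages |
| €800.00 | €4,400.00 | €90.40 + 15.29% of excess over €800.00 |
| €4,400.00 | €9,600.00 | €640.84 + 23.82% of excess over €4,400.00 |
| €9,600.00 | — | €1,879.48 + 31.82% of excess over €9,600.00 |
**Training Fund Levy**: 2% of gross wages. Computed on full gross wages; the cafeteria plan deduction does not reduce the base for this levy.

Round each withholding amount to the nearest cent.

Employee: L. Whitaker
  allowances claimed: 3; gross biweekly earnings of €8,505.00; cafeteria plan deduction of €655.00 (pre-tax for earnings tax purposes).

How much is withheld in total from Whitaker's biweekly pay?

Earnings Tax: taxable = €8,505.00 − €655.00 − 3×€130.00 = €7,460.00
  €640.84 + 23.82% × (€7,460.00 − €4,400.00) = €640.84 + 23.82% × €3,060.00 = €1,369.73
Training Fund Levy: 2% × €8,505.00 = €170.10
Total: €1,369.73 + €170.10 = €1,539.83

€1,539.83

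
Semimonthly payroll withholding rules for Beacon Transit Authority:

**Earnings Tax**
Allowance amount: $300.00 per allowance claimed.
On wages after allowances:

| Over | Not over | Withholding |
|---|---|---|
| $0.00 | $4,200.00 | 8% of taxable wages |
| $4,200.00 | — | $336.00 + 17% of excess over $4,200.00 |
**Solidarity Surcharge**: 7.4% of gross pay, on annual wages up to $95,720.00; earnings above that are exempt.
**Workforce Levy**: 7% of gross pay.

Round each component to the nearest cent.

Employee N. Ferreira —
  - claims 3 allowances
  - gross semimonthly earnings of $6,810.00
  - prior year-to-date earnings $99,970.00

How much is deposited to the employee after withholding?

$5,706.60

Earnings Tax: taxable = $6,810.00 − 3×$300.00 = $5,910.00
  $336.00 + 17% × ($5,910.00 − $4,200.00) = $336.00 + 17% × $1,710.00 = $626.70
Solidarity Surcharge: YTD $99,970.00 ≥ cap $95,720.00 → $0.00
Workforce Levy: 7% × $6,810.00 = $476.70
Total withheld: $626.70 + $0.00 + $476.70 = $1,103.40
Net pay: $6,810.00 − $1,103.40 = $5,706.60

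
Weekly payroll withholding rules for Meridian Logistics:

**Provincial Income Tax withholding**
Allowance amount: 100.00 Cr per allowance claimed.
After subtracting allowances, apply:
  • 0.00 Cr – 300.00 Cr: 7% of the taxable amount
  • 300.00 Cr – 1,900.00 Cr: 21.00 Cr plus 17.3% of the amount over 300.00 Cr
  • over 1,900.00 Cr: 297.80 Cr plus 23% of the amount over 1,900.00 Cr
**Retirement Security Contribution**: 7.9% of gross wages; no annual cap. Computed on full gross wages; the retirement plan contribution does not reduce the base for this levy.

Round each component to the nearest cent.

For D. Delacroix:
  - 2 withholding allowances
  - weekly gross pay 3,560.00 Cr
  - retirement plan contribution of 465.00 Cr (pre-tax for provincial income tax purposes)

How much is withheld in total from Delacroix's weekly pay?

807.89 Cr

Provincial Income Tax: taxable = 3,560.00 Cr − 465.00 Cr − 2×100.00 Cr = 2,895.00 Cr
  297.80 Cr + 23% × (2,895.00 Cr − 1,900.00 Cr) = 297.80 Cr + 23% × 995.00 Cr = 526.65 Cr
Retirement Security Contribution: 7.9% × 3,560.00 Cr = 281.24 Cr
Total: 526.65 Cr + 281.24 Cr = 807.89 Cr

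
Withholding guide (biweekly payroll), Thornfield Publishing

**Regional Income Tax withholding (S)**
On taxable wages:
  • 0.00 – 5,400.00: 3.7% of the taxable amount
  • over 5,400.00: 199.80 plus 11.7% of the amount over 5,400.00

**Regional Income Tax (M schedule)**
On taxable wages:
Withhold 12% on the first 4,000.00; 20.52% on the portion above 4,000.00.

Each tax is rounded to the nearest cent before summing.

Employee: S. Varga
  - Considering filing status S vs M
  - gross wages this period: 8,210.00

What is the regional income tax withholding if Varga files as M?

Regional Income Tax (M): taxable = 8,210.00
  480.00 + 20.52% × (8,210.00 − 4,000.00) = 480.00 + 20.52% × 4,210.00 = 1,343.89

1,343.89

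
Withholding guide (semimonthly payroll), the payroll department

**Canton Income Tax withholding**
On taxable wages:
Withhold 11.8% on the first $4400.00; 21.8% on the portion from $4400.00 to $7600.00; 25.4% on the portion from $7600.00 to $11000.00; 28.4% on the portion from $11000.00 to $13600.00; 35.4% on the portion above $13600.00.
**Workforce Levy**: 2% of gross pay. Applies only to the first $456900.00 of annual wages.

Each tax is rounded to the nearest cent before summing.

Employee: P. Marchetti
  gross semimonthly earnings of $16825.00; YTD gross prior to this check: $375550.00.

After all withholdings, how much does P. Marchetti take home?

Canton Income Tax: taxable = $16825.00
  $2818.80 + 35.4% × ($16825.00 − $13600.00) = $2818.80 + 35.4% × $3225.00 = $3960.45
Workforce Levy: 2% × $16825.00 = $336.50
Total withheld: $3960.45 + $336.50 = $4296.95
Net pay: $16825.00 − $4296.95 = $12528.05

$12528.05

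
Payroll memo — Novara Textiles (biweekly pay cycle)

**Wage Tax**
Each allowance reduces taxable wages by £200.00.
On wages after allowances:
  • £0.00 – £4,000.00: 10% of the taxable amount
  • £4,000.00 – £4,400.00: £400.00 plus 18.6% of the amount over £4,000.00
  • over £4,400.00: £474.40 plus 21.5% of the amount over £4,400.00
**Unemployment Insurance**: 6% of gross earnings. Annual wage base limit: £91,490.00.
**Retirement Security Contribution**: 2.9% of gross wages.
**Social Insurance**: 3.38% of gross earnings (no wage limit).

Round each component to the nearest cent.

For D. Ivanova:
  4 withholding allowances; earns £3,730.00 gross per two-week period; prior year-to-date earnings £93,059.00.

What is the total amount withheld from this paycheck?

Wage Tax: taxable = £3,730.00 − 4×£200.00 = £2,930.00
  10% × £2,930.00 = £293.00
Unemployment Insurance: YTD £93,059.00 ≥ cap £91,490.00 → £0.00
Retirement Security Contribution: 2.9% × £3,730.00 = £108.17
Social Insurance: 3.38% × £3,730.00 = £126.07
Total: £293.00 + £0.00 + £108.17 + £126.07 = £527.24

£527.24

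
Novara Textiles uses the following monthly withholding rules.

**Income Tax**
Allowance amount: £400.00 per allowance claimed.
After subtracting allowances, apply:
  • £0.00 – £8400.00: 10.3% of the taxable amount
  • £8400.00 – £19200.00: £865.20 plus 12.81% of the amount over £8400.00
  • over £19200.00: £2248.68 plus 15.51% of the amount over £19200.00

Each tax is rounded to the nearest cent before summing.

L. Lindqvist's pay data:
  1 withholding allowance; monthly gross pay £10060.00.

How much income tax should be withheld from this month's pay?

£1026.61

Income Tax: taxable = £10060.00 − 1×£400.00 = £9660.00
  £865.20 + 12.81% × (£9660.00 − £8400.00) = £865.20 + 12.81% × £1260.00 = £1026.61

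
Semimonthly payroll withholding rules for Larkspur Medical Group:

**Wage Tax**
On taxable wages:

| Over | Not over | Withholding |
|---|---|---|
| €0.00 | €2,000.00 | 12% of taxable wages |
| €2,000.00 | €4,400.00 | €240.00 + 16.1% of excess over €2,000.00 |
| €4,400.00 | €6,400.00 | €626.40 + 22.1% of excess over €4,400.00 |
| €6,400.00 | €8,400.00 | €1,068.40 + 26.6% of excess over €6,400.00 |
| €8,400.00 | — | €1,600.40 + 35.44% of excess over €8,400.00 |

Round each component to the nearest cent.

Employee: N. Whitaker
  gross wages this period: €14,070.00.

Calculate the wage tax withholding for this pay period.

€3,609.85

Wage Tax: taxable = €14,070.00
  €1,600.40 + 35.44% × (€14,070.00 − €8,400.00) = €1,600.40 + 35.44% × €5,670.00 = €3,609.85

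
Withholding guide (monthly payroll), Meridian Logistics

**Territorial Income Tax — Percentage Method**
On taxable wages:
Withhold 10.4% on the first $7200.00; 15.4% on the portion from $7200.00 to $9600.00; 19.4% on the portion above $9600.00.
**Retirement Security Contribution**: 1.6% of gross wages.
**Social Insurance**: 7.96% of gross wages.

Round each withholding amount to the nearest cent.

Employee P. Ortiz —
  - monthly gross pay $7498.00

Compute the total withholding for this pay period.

Territorial Income Tax: taxable = $7498.00
  $748.80 + 15.4% × ($7498.00 − $7200.00) = $748.80 + 15.4% × $298.00 = $794.69
Retirement Security Contribution: 1.6% × $7498.00 = $119.97
Social Insurance: 7.96% × $7498.00 = $596.84
Total: $794.69 + $119.97 + $596.84 = $1511.50

$1511.50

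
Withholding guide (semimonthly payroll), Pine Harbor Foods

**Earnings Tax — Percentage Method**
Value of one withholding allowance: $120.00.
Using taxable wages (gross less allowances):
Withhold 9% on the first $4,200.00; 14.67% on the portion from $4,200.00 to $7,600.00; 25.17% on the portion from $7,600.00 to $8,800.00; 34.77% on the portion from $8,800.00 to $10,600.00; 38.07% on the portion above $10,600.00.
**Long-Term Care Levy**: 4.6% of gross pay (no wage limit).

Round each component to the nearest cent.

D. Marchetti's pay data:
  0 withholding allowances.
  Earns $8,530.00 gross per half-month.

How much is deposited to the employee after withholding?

Earnings Tax: taxable = $8,530.00
  $876.78 + 25.17% × ($8,530.00 − $7,600.00) = $876.78 + 25.17% × $930.00 = $1,110.86
Long-Term Care Levy: 4.6% × $8,530.00 = $392.38
Total withheld: $1,110.86 + $392.38 = $1,503.24
Net pay: $8,530.00 − $1,503.24 = $7,026.76

$7,026.76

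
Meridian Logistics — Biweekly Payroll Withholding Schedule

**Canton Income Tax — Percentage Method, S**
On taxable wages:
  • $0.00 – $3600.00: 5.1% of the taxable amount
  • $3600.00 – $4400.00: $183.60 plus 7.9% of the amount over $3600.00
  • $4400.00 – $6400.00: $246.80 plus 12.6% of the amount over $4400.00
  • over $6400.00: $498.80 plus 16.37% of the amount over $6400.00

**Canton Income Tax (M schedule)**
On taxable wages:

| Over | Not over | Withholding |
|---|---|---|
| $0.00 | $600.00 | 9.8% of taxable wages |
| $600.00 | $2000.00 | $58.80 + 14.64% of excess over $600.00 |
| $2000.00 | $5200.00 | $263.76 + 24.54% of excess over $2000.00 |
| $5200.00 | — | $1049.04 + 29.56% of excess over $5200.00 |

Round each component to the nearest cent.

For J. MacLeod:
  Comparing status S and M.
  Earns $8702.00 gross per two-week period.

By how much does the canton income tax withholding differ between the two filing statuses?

Canton Income Tax (S): taxable = $8702.00
  $498.80 + 16.37% × ($8702.00 − $6400.00) = $498.80 + 16.37% × $2302.00 = $875.64
Canton Income Tax (M): taxable = $8702.00
  $1049.04 + 29.56% × ($8702.00 − $5200.00) = $1049.04 + 29.56% × $3502.00 = $2084.23
Difference: |$875.64 − $2084.23| = $1208.59 (higher under M)

$1208.59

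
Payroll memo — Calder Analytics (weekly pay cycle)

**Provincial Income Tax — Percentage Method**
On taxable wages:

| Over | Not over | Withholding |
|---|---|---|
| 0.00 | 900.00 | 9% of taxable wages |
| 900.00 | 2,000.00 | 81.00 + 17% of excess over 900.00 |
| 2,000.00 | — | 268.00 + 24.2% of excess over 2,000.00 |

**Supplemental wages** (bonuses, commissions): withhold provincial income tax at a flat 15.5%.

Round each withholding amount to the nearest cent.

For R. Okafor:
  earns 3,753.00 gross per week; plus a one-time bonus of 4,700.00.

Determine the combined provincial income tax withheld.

Provincial Income Tax: taxable = 3,753.00
  268.00 + 24.2% × (3,753.00 − 2,000.00) = 268.00 + 24.2% × 1,753.00 = 692.23
Supplemental (15.5% flat on bonus): 15.5% × 4,700.00 = 728.50
Total provincial income tax: 692.23 + 728.50 = 1,420.73

1,420.73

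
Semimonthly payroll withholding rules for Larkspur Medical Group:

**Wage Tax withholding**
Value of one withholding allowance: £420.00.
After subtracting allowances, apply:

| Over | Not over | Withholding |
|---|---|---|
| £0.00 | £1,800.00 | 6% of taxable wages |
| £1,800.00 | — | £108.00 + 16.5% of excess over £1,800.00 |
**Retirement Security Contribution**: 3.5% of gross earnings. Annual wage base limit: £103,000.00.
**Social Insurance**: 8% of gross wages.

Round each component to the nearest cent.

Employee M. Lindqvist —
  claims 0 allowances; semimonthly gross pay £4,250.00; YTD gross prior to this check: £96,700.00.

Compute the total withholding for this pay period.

Wage Tax: taxable = £4,250.00
  £108.00 + 16.5% × (£4,250.00 − £1,800.00) = £108.00 + 16.5% × £2,450.00 = £512.25
Retirement Security Contribution: 3.5% × £4,250.00 = £148.75
Social Insurance: 8% × £4,250.00 = £340.00
Total: £512.25 + £148.75 + £340.00 = £1,001.00

£1,001.00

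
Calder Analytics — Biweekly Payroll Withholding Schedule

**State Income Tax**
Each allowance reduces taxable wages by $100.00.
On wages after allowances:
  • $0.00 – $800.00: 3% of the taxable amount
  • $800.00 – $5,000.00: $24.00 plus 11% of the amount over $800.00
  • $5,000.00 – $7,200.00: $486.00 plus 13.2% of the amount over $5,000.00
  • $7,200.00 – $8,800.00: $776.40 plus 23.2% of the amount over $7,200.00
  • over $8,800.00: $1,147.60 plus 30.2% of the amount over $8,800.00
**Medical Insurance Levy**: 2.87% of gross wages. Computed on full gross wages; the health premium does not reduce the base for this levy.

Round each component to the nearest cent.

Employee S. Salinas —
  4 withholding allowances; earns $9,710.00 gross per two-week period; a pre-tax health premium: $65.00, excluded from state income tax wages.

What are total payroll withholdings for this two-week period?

$1,560.67

State Income Tax: taxable = $9,710.00 − $65.00 − 4×$100.00 = $9,245.00
  $1,147.60 + 30.2% × ($9,245.00 − $8,800.00) = $1,147.60 + 30.2% × $445.00 = $1,281.99
Medical Insurance Levy: 2.87% × $9,710.00 = $278.68
Total: $1,281.99 + $278.68 = $1,560.67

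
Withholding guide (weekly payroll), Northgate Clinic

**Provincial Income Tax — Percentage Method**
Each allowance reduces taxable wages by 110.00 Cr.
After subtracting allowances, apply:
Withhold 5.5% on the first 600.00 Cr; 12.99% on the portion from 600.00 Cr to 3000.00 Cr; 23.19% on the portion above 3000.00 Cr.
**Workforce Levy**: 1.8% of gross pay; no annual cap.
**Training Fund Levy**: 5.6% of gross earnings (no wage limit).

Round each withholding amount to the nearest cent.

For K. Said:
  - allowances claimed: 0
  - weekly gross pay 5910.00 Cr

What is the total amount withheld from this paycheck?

Provincial Income Tax: taxable = 5910.00 Cr
  344.76 Cr + 23.19% × (5910.00 Cr − 3000.00 Cr) = 344.76 Cr + 23.19% × 2910.00 Cr = 1019.59 Cr
Workforce Levy: 1.8% × 5910.00 Cr = 106.38 Cr
Training Fund Levy: 5.6% × 5910.00 Cr = 330.96 Cr
Total: 1019.59 Cr + 106.38 Cr + 330.96 Cr = 1456.93 Cr

1456.93 Cr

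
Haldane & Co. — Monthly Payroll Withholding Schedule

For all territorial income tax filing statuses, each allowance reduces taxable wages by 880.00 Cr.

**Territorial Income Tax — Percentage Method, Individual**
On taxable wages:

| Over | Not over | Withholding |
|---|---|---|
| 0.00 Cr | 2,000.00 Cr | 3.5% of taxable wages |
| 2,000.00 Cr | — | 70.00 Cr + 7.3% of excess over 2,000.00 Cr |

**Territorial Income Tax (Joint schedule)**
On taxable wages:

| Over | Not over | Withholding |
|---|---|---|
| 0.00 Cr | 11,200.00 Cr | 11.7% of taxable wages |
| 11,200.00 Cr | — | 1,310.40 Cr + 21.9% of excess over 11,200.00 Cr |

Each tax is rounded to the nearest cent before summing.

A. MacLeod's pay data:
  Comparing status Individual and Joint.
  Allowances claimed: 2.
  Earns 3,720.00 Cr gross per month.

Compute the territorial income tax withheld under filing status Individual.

68.60 Cr

Territorial Income Tax (Individual): taxable = 3,720.00 Cr − 2×880.00 Cr = 1,960.00 Cr
  3.5% × 1,960.00 Cr = 68.60 Cr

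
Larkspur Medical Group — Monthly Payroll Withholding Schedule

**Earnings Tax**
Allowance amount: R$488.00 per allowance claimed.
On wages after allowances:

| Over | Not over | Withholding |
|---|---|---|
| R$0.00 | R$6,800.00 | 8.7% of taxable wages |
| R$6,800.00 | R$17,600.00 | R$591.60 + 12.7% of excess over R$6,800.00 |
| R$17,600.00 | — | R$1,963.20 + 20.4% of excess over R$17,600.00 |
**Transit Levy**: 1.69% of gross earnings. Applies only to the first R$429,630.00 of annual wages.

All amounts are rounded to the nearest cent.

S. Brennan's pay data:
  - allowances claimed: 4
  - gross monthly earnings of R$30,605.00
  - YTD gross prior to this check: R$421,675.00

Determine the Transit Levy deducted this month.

R$134.44

Transit Levy: cap R$429,630.00 − YTD R$421,675.00 = R$7,955.00 subject; 1.69% × R$7,955.00 = R$134.44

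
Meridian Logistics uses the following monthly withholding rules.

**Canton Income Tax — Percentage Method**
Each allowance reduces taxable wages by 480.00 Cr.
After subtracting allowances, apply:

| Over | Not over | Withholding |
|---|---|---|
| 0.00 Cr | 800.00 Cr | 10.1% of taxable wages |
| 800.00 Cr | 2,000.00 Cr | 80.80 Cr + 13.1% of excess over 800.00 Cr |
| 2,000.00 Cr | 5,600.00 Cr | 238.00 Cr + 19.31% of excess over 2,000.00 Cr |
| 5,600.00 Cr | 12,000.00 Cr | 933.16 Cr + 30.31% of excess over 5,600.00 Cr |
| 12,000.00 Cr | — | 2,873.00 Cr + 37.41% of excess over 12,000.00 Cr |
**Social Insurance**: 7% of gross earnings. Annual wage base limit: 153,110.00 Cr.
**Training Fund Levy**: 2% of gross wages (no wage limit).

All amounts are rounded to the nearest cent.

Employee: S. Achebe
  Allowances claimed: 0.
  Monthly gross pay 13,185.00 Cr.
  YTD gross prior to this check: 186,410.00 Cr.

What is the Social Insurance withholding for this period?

Social Insurance: YTD 186,410.00 Cr ≥ cap 153,110.00 Cr → 0.00 Cr

0.00 Cr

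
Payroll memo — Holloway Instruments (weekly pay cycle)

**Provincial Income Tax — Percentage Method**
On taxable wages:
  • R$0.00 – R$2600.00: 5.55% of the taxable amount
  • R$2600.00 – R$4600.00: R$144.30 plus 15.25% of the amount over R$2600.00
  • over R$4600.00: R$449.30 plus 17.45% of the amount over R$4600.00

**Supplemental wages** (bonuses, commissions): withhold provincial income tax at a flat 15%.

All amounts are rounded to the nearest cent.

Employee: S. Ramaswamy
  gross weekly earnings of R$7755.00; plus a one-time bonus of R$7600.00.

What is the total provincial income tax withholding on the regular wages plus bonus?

Provincial Income Tax: taxable = R$7755.00
  R$449.30 + 17.45% × (R$7755.00 − R$4600.00) = R$449.30 + 17.45% × R$3155.00 = R$999.85
Supplemental (15% flat on bonus): 15% × R$7600.00 = R$1140.00
Total provincial income tax: R$999.85 + R$1140.00 = R$2139.85

R$2139.85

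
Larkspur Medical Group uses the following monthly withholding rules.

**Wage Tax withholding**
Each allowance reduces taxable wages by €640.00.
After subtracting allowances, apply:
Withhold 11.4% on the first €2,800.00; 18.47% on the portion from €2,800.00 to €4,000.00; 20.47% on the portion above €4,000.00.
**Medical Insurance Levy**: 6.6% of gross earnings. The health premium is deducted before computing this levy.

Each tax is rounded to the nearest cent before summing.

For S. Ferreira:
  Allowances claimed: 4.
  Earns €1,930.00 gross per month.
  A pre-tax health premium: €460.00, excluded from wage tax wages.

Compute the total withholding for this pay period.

€97.02

Wage Tax: taxable = €1,930.00 − €460.00 − 4×€640.00 = €-1,090.00
  Taxable ≤ 0 → €0.00
Medical Insurance Levy: 6.6% × €1,470.00 = €97.02
Total: €0.00 + €97.02 = €97.02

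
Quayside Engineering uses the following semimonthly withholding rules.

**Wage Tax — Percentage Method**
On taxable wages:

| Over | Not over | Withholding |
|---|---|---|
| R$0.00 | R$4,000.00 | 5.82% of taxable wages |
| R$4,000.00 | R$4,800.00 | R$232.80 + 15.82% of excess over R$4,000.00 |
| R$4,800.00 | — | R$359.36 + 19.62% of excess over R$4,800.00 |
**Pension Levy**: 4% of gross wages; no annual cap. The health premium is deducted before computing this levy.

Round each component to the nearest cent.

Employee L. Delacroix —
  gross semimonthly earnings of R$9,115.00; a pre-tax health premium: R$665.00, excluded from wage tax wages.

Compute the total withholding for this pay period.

R$1,413.49

Wage Tax: taxable = R$9,115.00 − R$665.00 = R$8,450.00
  R$359.36 + 19.62% × (R$8,450.00 − R$4,800.00) = R$359.36 + 19.62% × R$3,650.00 = R$1,075.49
Pension Levy: 4% × R$8,450.00 = R$338.00
Total: R$1,075.49 + R$338.00 = R$1,413.49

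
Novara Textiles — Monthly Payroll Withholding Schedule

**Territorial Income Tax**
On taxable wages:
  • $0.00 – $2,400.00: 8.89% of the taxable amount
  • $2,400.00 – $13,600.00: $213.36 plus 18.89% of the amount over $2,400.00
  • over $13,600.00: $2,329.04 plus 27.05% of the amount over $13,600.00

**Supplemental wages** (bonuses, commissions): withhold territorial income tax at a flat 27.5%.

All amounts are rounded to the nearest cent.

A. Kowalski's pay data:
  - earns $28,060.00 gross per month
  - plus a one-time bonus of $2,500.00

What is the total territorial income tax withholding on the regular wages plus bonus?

$6,927.97

Territorial Income Tax: taxable = $28,060.00
  $2,329.04 + 27.05% × ($28,060.00 − $13,600.00) = $2,329.04 + 27.05% × $14,460.00 = $6,240.47
Supplemental (27.5% flat on bonus): 27.5% × $2,500.00 = $687.50
Total territorial income tax: $6,240.47 + $687.50 = $6,927.97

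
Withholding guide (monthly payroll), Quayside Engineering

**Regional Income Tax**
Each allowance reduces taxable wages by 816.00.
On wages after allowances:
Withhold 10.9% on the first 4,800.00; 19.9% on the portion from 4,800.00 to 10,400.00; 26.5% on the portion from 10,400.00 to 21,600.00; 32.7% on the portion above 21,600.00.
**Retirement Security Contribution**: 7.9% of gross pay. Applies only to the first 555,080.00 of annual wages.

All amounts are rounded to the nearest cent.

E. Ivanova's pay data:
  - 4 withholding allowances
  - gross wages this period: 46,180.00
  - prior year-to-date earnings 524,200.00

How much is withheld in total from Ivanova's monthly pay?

Regional Income Tax: taxable = 46,180.00 − 4×816.00 = 42,916.00
  4,605.60 + 32.7% × (42,916.00 − 21,600.00) = 4,605.60 + 32.7% × 21,316.00 = 11,575.93
Retirement Security Contribution: cap 555,080.00 − YTD 524,200.00 = 30,880.00 subject; 7.9% × 30,880.00 = 2,439.52
Total: 11,575.93 + 2,439.52 = 14,015.45

14,015.45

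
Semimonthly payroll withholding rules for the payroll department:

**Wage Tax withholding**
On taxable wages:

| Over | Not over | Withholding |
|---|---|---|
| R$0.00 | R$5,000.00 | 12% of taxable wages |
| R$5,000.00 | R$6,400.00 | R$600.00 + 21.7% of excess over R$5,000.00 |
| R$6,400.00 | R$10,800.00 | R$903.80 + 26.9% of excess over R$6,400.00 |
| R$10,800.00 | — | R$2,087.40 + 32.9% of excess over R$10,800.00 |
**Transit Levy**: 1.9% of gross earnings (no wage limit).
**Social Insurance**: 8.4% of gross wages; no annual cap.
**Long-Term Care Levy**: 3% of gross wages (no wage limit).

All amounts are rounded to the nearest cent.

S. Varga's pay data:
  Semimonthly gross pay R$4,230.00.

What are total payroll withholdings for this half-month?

R$1,070.19

Wage Tax: taxable = R$4,230.00
  12% × R$4,230.00 = R$507.60
Transit Levy: 1.9% × R$4,230.00 = R$80.37
Social Insurance: 8.4% × R$4,230.00 = R$355.32
Long-Term Care Levy: 3% × R$4,230.00 = R$126.90
Total: R$507.60 + R$80.37 + R$355.32 + R$126.90 = R$1,070.19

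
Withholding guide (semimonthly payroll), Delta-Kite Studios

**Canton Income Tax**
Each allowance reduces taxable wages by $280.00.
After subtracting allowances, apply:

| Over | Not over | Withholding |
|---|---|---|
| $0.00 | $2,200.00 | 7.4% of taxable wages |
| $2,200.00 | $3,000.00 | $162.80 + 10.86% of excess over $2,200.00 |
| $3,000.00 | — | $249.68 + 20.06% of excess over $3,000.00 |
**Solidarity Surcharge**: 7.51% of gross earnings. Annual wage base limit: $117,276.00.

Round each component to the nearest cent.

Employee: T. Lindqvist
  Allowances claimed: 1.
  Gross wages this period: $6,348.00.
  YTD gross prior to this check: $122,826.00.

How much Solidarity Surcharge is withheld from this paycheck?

$0.00

Solidarity Surcharge: YTD $122,826.00 ≥ cap $117,276.00 → $0.00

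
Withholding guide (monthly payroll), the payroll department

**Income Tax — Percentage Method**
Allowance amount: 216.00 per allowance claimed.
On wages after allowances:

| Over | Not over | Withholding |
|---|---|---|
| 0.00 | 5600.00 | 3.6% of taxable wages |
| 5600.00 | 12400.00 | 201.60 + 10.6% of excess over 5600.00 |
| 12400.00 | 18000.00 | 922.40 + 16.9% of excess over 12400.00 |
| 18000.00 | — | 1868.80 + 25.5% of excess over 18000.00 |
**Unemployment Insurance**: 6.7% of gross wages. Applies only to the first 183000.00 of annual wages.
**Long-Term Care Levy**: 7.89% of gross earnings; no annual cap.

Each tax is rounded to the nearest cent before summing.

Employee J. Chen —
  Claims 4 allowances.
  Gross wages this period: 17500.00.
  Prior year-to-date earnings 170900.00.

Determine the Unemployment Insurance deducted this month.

810.70

Unemployment Insurance: cap 183000.00 − YTD 170900.00 = 12100.00 subject; 6.7% × 12100.00 = 810.70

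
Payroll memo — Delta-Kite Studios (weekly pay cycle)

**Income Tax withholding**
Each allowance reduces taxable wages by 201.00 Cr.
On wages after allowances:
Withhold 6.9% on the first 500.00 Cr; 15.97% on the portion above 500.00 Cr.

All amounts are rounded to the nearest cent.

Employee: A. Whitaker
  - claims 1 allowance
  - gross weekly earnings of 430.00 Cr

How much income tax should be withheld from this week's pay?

15.80 Cr

Income Tax: taxable = 430.00 Cr − 1×201.00 Cr = 229.00 Cr
  6.9% × 229.00 Cr = 15.80 Cr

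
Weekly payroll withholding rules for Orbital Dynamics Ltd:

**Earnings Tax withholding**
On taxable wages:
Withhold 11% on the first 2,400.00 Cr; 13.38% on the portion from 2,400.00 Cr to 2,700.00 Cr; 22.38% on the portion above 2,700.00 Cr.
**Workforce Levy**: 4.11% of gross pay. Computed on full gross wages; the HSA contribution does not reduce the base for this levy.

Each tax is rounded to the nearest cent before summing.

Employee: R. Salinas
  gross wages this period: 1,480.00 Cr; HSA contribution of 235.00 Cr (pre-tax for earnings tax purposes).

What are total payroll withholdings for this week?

Earnings Tax: taxable = 1,480.00 Cr − 235.00 Cr = 1,245.00 Cr
  11% × 1,245.00 Cr = 136.95 Cr
Workforce Levy: 4.11% × 1,480.00 Cr = 60.83 Cr
Total: 136.95 Cr + 60.83 Cr = 197.78 Cr

197.78 Cr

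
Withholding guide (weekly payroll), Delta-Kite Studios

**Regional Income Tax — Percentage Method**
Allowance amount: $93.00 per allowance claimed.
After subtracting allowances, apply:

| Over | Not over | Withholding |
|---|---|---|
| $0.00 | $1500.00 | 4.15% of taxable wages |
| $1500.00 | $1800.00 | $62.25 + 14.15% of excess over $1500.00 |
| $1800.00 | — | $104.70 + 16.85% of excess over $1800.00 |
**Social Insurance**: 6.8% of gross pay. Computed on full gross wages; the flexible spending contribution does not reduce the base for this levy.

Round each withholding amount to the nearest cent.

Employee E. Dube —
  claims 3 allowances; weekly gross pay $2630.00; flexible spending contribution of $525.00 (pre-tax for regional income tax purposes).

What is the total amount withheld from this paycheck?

Regional Income Tax: taxable = $2630.00 − $525.00 − 3×$93.00 = $1826.00
  $104.70 + 16.85% × ($1826.00 − $1800.00) = $104.70 + 16.85% × $26.00 = $109.08
Social Insurance: 6.8% × $2630.00 = $178.84
Total: $109.08 + $178.84 = $287.92

$287.92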